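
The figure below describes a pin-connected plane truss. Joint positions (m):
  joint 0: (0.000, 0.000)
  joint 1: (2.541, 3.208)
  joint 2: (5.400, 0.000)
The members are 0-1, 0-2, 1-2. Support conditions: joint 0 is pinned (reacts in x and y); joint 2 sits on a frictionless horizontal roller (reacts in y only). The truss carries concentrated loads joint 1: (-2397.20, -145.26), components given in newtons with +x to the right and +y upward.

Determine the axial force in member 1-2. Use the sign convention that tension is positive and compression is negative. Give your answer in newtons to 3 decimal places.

N=3 nodes, M=3 members, R=3 reactions → 2N=6, M+R=6
member 0 (0-1): L=4.0924, (cx,cy)=(0.6209,0.7839)
member 1 (0-2): L=5.4000, (cx,cy)=(1.0000,0.0000)
member 2 (1-2): L=4.2971, (cx,cy)=(0.6653,-0.7465)
solve A·x = −loads:
  F[0-1] = -1914.8436 N (compression)
  F[0-2] = -1208.2675 N (compression)
  F[1-2] = +1816.0395 N (tension)
  Rx@0 = +2397.2000 N
  Ry@0 = +1501.0215 N
  Ry@2 = -1355.7615 N

1816.039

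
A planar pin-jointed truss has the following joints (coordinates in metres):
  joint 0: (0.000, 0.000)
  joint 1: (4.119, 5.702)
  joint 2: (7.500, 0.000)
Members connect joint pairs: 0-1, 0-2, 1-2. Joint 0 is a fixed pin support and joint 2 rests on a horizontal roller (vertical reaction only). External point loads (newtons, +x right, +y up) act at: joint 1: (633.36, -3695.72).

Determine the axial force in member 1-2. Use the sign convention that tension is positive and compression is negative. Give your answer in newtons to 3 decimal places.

-2919.482

N=3 nodes, M=3 members, R=3 reactions → 2N=6, M+R=6
member 0 (0-1): L=7.0341, (cx,cy)=(0.5856,0.8106)
member 1 (0-2): L=7.5000, (cx,cy)=(1.0000,0.0000)
member 2 (1-2): L=6.6290, (cx,cy)=(0.5100,-0.8602)
solve A·x = −loads:
  F[0-1] = -1461.2385 N (compression)
  F[0-2] = +1489.0227 N (tension)
  F[1-2] = -2919.4818 N (compression)
  Rx@0 = -633.3600 N
  Ry@0 = +1184.5081 N
  Ry@2 = +2511.2119 N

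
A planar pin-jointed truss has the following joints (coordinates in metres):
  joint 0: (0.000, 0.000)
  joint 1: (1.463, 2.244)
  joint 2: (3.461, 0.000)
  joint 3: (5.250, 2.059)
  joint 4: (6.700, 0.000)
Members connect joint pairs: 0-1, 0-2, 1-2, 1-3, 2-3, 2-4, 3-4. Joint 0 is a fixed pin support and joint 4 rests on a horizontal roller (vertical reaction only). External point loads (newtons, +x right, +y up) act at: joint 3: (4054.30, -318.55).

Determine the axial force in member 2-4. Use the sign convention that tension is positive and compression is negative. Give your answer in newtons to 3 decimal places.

N=5 nodes, M=7 members, R=3 reactions → 2N=10, M+R=10
member 0 (0-1): L=2.6788, (cx,cy)=(0.5461,0.8377)
member 1 (0-2): L=3.4610, (cx,cy)=(1.0000,0.0000)
member 2 (1-2): L=3.0046, (cx,cy)=(0.6650,-0.7469)
member 3 (1-3): L=3.7915, (cx,cy)=(0.9988,-0.0488)
member 4 (2-3): L=2.7276, (cx,cy)=(0.6559,0.7549)
member 5 (2-4): L=3.2390, (cx,cy)=(1.0000,0.0000)
member 6 (3-4): L=2.5183, (cx,cy)=(0.5758,-0.8176)
solve A·x = −loads:
  F[0-1] = +1405.0517 N (tension)
  F[0-2] = +3286.9416 N (tension)
  F[1-2] = -1700.0750 N (compression)
  F[1-3] = +1900.1432 N (tension)
  F[2-3] = +1682.0403 N (tension)
  F[2-4] = +1053.2049 N (tension)
  F[3-4] = -1829.1837 N (compression)
  Rx@0 = -4054.3000 N
  Ry@0 = -1177.0009 N
  Ry@4 = +1495.5509 N

1053.205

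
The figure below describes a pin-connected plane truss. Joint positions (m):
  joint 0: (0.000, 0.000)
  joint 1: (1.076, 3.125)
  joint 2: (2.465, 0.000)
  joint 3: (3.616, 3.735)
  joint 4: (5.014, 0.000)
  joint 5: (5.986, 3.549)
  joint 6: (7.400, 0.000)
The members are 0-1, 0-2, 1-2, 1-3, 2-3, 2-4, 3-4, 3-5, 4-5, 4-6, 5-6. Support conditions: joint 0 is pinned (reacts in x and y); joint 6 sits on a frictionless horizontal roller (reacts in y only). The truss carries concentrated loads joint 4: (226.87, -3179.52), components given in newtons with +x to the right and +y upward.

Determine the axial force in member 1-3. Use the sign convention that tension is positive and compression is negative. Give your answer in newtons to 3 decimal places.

N=7 nodes, M=11 members, R=3 reactions → 2N=14, M+R=14
member 0 (0-1): L=3.3051, (cx,cy)=(0.3256,0.9455)
member 1 (0-2): L=2.4650, (cx,cy)=(1.0000,0.0000)
member 2 (1-2): L=3.4198, (cx,cy)=(0.4062,-0.9138)
member 3 (1-3): L=2.6122, (cx,cy)=(0.9724,0.2335)
member 4 (2-3): L=3.9083, (cx,cy)=(0.2945,0.9557)
member 5 (2-4): L=2.5490, (cx,cy)=(1.0000,0.0000)
member 6 (3-4): L=3.9881, (cx,cy)=(0.3505,-0.9365)
member 7 (3-5): L=2.3773, (cx,cy)=(0.9969,-0.0782)
member 8 (4-5): L=3.6797, (cx,cy)=(0.2642,0.9645)
member 9 (4-6): L=2.3860, (cx,cy)=(1.0000,0.0000)
member 10 (5-6): L=3.8203, (cx,cy)=(0.3701,-0.9290)
solve A·x = −loads:
  F[0-1] = -1084.2494 N (compression)
  F[0-2] = +579.8601 N (tension)
  F[1-2] = +929.8596 N (tension)
  F[1-3] = -751.4425 N (compression)
  F[2-3] = -889.1369 N (compression)
  F[2-4] = +1219.3873 N (tension)
  F[3-4] = +1213.4573 N (tension)
  F[3-5] = -1422.2502 N (compression)
  F[4-5] = +2118.3020 N (tension)
  F[4-6] = +858.3365 N (tension)
  F[5-6] = -2319.0345 N (compression)
  Rx@0 = -226.8700 N
  Ry@0 = +1025.1804 N
  Ry@6 = +2154.3396 N

-751.443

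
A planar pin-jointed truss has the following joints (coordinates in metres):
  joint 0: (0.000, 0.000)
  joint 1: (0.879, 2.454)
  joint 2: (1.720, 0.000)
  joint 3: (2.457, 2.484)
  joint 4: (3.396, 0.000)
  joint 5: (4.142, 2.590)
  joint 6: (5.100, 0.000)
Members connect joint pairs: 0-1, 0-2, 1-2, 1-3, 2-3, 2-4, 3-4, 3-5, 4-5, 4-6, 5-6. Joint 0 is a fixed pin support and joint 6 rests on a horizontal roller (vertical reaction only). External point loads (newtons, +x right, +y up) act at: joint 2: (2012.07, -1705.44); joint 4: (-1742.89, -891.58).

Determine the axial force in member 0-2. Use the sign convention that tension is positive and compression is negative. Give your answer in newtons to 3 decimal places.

N=7 nodes, M=11 members, R=3 reactions → 2N=14, M+R=14
member 0 (0-1): L=2.6067, (cx,cy)=(0.3372,0.9414)
member 1 (0-2): L=1.7200, (cx,cy)=(1.0000,0.0000)
member 2 (1-2): L=2.5941, (cx,cy)=(0.3242,-0.9460)
member 3 (1-3): L=1.5783, (cx,cy)=(0.9998,0.0190)
member 4 (2-3): L=2.5910, (cx,cy)=(0.2844,0.9587)
member 5 (2-4): L=1.6760, (cx,cy)=(1.0000,0.0000)
member 6 (3-4): L=2.6556, (cx,cy)=(0.3536,-0.9354)
member 7 (3-5): L=1.6883, (cx,cy)=(0.9980,0.0628)
member 8 (4-5): L=2.6953, (cx,cy)=(0.2768,0.9609)
member 9 (4-6): L=1.7040, (cx,cy)=(1.0000,0.0000)
member 10 (5-6): L=2.7615, (cx,cy)=(0.3469,-0.9379)
solve A·x = −loads:
  F[0-1] = -1517.0178 N (compression)
  F[0-2] = +780.7353 N (tension)
  F[1-2] = +1489.7173 N (tension)
  F[1-3] = -994.6957 N (compression)
  F[2-3] = +308.9441 N (tension)
  F[2-4] = -836.2510 N (compression)
  F[3-4] = -349.0975 N (compression)
  F[3-5] = -784.7469 N (compression)
  F[4-5] = +1267.6471 N (tension)
  F[4-6] = +432.3411 N (tension)
  F[5-6] = -1246.2511 N (compression)
  Rx@0 = -269.1800 N
  Ry@0 = +1428.1646 N
  Ry@6 = +1168.8554 N

780.735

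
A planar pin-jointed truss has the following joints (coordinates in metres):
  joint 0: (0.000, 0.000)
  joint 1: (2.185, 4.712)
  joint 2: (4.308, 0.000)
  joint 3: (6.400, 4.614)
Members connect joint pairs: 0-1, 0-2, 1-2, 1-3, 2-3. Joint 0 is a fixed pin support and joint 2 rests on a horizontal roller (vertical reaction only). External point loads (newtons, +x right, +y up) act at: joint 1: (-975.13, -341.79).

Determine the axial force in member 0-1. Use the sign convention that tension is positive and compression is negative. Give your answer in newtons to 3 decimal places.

N=4 nodes, M=5 members, R=3 reactions → 2N=8, M+R=8
member 0 (0-1): L=5.1940, (cx,cy)=(0.4207,0.9072)
member 1 (0-2): L=4.3080, (cx,cy)=(1.0000,0.0000)
member 2 (1-2): L=5.1682, (cx,cy)=(0.4108,-0.9117)
member 3 (1-3): L=4.2161, (cx,cy)=(0.9997,-0.0232)
member 4 (2-3): L=5.0661, (cx,cy)=(0.4129,0.9108)
solve A·x = −loads:
  F[0-1] = -1361.3324 N (compression)
  F[0-2] = -402.4429 N (compression)
  F[1-2] = +979.6970 N (tension)
  F[1-3] = -0.0000 N (compression)
  F[2-3] = +0.0000 N (tension)
  Rx@0 = +975.1300 N
  Ry@0 = +1235.0122 N
  Ry@2 = -893.2222 N

-1361.332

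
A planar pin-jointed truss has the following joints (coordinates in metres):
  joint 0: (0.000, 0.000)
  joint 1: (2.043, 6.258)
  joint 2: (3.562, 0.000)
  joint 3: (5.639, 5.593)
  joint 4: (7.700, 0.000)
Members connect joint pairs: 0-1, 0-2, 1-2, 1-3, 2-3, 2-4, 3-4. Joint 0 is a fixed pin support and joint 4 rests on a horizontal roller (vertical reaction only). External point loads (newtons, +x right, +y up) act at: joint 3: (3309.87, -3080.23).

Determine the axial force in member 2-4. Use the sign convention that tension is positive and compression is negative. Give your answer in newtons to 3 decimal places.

1717.170

N=5 nodes, M=7 members, R=3 reactions → 2N=10, M+R=10
member 0 (0-1): L=6.5830, (cx,cy)=(0.3103,0.9506)
member 1 (0-2): L=3.5620, (cx,cy)=(1.0000,0.0000)
member 2 (1-2): L=6.4397, (cx,cy)=(0.2359,-0.9718)
member 3 (1-3): L=3.6570, (cx,cy)=(0.9833,-0.1818)
member 4 (2-3): L=5.9662, (cx,cy)=(0.3481,0.9374)
member 5 (2-4): L=4.1380, (cx,cy)=(1.0000,0.0000)
member 6 (3-4): L=5.9607, (cx,cy)=(0.3458,-0.9383)
solve A·x = −loads:
  F[0-1] = +1661.7575 N (tension)
  F[0-2] = +2794.1553 N (tension)
  F[1-2] = -1804.7265 N (compression)
  F[1-3] = +957.3757 N (tension)
  F[2-3] = +1870.8266 N (tension)
  F[2-4] = +1717.1699 N (tension)
  F[3-4] = -4966.2553 N (compression)
  Rx@0 = -3309.8700 N
  Ry@0 = -1579.7076 N
  Ry@4 = +4659.9376 N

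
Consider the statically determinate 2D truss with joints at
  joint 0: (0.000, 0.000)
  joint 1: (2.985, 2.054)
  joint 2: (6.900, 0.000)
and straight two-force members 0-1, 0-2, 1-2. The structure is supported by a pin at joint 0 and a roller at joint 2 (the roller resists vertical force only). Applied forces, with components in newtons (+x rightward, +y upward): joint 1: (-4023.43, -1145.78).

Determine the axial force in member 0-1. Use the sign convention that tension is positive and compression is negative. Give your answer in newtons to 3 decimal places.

-3259.671

N=3 nodes, M=3 members, R=3 reactions → 2N=6, M+R=6
member 0 (0-1): L=3.6234, (cx,cy)=(0.8238,0.5669)
member 1 (0-2): L=6.9000, (cx,cy)=(1.0000,0.0000)
member 2 (1-2): L=4.4211, (cx,cy)=(0.8855,-0.4646)
solve A·x = −loads:
  F[0-1] = -3259.6715 N (compression)
  F[0-2] = -1338.0855 N (compression)
  F[1-2] = +1511.0631 N (tension)
  Rx@0 = +4023.4300 N
  Ry@0 = +1847.8049 N
  Ry@2 = -702.0249 N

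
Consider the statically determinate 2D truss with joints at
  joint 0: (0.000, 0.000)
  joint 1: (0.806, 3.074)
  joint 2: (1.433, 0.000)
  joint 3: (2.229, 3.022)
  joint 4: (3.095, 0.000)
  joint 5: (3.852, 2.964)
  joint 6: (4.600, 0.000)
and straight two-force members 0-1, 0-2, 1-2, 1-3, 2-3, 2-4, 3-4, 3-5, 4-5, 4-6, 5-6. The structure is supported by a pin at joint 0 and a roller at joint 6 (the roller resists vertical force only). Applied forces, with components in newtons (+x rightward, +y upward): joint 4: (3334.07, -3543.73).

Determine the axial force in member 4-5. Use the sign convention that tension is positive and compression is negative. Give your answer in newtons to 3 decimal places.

N=7 nodes, M=11 members, R=3 reactions → 2N=14, M+R=14
member 0 (0-1): L=3.1779, (cx,cy)=(0.2536,0.9673)
member 1 (0-2): L=1.4330, (cx,cy)=(1.0000,0.0000)
member 2 (1-2): L=3.1373, (cx,cy)=(0.1999,-0.9798)
member 3 (1-3): L=1.4239, (cx,cy)=(0.9993,-0.0365)
member 4 (2-3): L=3.1251, (cx,cy)=(0.2547,0.9670)
member 5 (2-4): L=1.6620, (cx,cy)=(1.0000,0.0000)
member 6 (3-4): L=3.1436, (cx,cy)=(0.2755,-0.9613)
member 7 (3-5): L=1.6240, (cx,cy)=(0.9994,-0.0357)
member 8 (4-5): L=3.0591, (cx,cy)=(0.2475,0.9689)
member 9 (4-6): L=1.5050, (cx,cy)=(1.0000,0.0000)
member 10 (5-6): L=3.0569, (cx,cy)=(0.2447,-0.9696)
solve A·x = −loads:
  F[0-1] = -1198.6076 N (compression)
  F[0-2] = +3638.0678 N (tension)
  F[1-2] = +1203.5966 N (tension)
  F[1-3] = -544.9047 N (compression)
  F[2-3] = -1219.5396 N (compression)
  F[2-4] = +4189.2448 N (tension)
  F[3-4] = +1250.6810 N (tension)
  F[3-5] = -1200.4749 N (compression)
  F[4-5] = +2416.5986 N (tension)
  F[4-6] = +601.7095 N (tension)
  F[5-6] = -2459.0664 N (compression)
  Rx@0 = -3334.0700 N
  Ry@0 = +1159.4160 N
  Ry@6 = +2384.3140 N

2416.599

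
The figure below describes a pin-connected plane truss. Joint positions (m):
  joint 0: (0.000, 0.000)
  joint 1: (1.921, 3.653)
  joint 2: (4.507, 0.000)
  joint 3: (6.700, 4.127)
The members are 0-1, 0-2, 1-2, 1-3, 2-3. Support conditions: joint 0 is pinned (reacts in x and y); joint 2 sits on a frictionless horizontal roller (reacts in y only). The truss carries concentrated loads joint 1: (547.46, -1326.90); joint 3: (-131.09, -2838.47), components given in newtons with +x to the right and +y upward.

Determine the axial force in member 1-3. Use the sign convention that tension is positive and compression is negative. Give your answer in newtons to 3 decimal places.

N=4 nodes, M=5 members, R=3 reactions → 2N=8, M+R=8
member 0 (0-1): L=4.1273, (cx,cy)=(0.4654,0.8851)
member 1 (0-2): L=4.5070, (cx,cy)=(1.0000,0.0000)
member 2 (1-2): L=4.4757, (cx,cy)=(0.5778,-0.8162)
member 3 (1-3): L=4.8024, (cx,cy)=(0.9951,0.0987)
member 4 (2-3): L=4.6735, (cx,cy)=(0.4692,0.8831)
solve A·x = −loads:
  F[0-1] = +1065.9814 N (tension)
  F[0-2] = -79.7770 N (compression)
  F[1-2] = -2605.0195 N (compression)
  F[1-3] = +1460.9694 N (tension)
  F[2-3] = -3377.6165 N (compression)
  Rx@0 = -416.3700 N
  Ry@0 = -943.4800 N
  Ry@2 = +5108.8500 N

1460.969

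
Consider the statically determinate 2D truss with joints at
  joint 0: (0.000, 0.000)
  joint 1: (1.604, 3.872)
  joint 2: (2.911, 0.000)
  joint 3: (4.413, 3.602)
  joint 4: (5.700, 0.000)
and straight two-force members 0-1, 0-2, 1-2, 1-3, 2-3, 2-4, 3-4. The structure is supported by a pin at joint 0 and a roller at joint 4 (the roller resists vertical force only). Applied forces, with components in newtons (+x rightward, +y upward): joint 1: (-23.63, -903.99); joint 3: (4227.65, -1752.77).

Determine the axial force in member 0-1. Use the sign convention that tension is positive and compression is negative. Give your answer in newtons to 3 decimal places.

N=5 nodes, M=7 members, R=3 reactions → 2N=10, M+R=10
member 0 (0-1): L=4.1911, (cx,cy)=(0.3827,0.9239)
member 1 (0-2): L=2.9110, (cx,cy)=(1.0000,0.0000)
member 2 (1-2): L=4.0866, (cx,cy)=(0.3198,-0.9475)
member 3 (1-3): L=2.8219, (cx,cy)=(0.9954,-0.0957)
member 4 (2-3): L=3.9026, (cx,cy)=(0.3849,0.9230)
member 5 (2-4): L=2.7890, (cx,cy)=(1.0000,0.0000)
member 6 (3-4): L=3.8250, (cx,cy)=(0.3365,-0.9417)
solve A·x = −loads:
  F[0-1] = +1742.8566 N (tension)
  F[0-2] = +3536.9991 N (tension)
  F[1-2] = -2814.9213 N (compression)
  F[1-3] = +1598.2587 N (tension)
  F[2-3] = +2889.6630 N (tension)
  F[2-4] = +1524.5788 N (tension)
  F[3-4] = -4531.1137 N (compression)
  Rx@0 = -4204.0200 N
  Ry@0 = -1610.1652 N
  Ry@4 = +4266.9252 N

1742.857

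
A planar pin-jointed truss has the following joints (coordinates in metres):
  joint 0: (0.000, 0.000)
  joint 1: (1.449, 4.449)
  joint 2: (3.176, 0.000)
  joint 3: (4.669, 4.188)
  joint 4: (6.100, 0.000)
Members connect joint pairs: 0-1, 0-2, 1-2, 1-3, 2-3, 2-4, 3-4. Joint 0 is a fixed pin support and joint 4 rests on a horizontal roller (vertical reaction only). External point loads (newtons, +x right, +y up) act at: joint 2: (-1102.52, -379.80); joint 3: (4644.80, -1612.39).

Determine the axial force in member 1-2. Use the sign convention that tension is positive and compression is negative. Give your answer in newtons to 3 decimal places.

-2988.170

N=5 nodes, M=7 members, R=3 reactions → 2N=10, M+R=10
member 0 (0-1): L=4.6790, (cx,cy)=(0.3097,0.9508)
member 1 (0-2): L=3.1760, (cx,cy)=(1.0000,0.0000)
member 2 (1-2): L=4.7724, (cx,cy)=(0.3619,-0.9322)
member 3 (1-3): L=3.2306, (cx,cy)=(0.9967,-0.0808)
member 4 (2-3): L=4.4462, (cx,cy)=(0.3358,0.9419)
member 5 (2-4): L=2.9240, (cx,cy)=(1.0000,0.0000)
member 6 (3-4): L=4.4257, (cx,cy)=(0.3233,-0.9463)
solve A·x = −loads:
  F[0-1] = +2764.5177 N (tension)
  F[0-2] = +2686.1630 N (tension)
  F[1-2] = -2988.1696 N (compression)
  F[1-3] = +1943.7996 N (tension)
  F[2-3] = +3360.5895 N (tension)
  F[2-4] = +1578.8857 N (tension)
  F[3-4] = -4883.1063 N (compression)
  Rx@0 = -3542.2800 N
  Ry@0 = -2628.6159 N
  Ry@4 = +4620.8059 N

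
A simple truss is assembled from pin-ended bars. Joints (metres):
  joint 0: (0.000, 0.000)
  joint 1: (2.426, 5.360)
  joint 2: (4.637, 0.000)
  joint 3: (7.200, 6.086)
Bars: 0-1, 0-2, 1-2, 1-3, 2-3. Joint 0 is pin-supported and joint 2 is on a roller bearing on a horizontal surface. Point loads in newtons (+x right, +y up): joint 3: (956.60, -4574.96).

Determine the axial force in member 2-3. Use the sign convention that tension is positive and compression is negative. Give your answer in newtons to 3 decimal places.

-5472.414

N=4 nodes, M=5 members, R=3 reactions → 2N=8, M+R=8
member 0 (0-1): L=5.8835, (cx,cy)=(0.4123,0.9110)
member 1 (0-2): L=4.6370, (cx,cy)=(1.0000,0.0000)
member 2 (1-2): L=5.7981, (cx,cy)=(0.3813,-0.9244)
member 3 (1-3): L=4.8289, (cx,cy)=(0.9886,0.1503)
member 4 (2-3): L=6.6037, (cx,cy)=(0.3881,0.9216)
solve A·x = −loads:
  F[0-1] = +4153.8017 N (tension)
  F[0-2] = -756.1892 N (compression)
  F[1-2] = -3586.7865 N (compression)
  F[1-3] = +3115.9592 N (tension)
  F[2-3] = -5472.4135 N (compression)
  Rx@0 = -956.6000 N
  Ry@0 = -3784.2334 N
  Ry@2 = +8359.1934 N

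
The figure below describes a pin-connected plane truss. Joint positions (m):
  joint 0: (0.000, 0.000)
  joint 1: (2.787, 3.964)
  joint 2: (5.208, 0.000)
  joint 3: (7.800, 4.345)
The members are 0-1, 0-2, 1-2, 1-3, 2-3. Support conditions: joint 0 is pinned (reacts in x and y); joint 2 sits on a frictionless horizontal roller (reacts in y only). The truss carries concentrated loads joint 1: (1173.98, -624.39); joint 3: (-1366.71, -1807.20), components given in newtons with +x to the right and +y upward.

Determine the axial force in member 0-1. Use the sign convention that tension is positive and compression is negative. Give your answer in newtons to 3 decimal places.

N=4 nodes, M=5 members, R=3 reactions → 2N=8, M+R=8
member 0 (0-1): L=4.8457, (cx,cy)=(0.5752,0.8180)
member 1 (0-2): L=5.2080, (cx,cy)=(1.0000,0.0000)
member 2 (1-2): L=4.6448, (cx,cy)=(0.5212,-0.8534)
member 3 (1-3): L=5.0275, (cx,cy)=(0.9971,0.0758)
member 4 (2-3): L=5.0594, (cx,cy)=(0.5123,0.8588)
solve A·x = −loads:
  F[0-1] = +443.1321 N (tension)
  F[0-2] = -447.5978 N (compression)
  F[1-2] = -1183.3226 N (compression)
  F[1-3] = -303.2085 N (compression)
  F[2-3] = -2077.5798 N (compression)
  Rx@0 = +192.7300 N
  Ry@0 = -362.5031 N
  Ry@2 = +2794.0931 N

443.132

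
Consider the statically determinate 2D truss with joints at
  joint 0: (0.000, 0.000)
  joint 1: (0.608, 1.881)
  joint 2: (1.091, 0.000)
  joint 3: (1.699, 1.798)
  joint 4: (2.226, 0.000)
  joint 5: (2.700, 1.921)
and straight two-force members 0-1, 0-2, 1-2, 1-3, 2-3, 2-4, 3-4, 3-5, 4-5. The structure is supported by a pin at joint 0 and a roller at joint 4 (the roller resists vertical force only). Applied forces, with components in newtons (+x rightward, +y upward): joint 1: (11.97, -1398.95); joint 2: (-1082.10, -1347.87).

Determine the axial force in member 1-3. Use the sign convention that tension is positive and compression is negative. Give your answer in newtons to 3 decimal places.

-649.811

N=6 nodes, M=9 members, R=3 reactions → 2N=12, M+R=12
member 0 (0-1): L=1.9768, (cx,cy)=(0.3076,0.9515)
member 1 (0-2): L=1.0910, (cx,cy)=(1.0000,0.0000)
member 2 (1-2): L=1.9420, (cx,cy)=(0.2487,-0.9686)
member 3 (1-3): L=1.0942, (cx,cy)=(0.9971,-0.0759)
member 4 (2-3): L=1.8980, (cx,cy)=(0.3203,0.9473)
member 5 (2-4): L=1.1350, (cx,cy)=(1.0000,0.0000)
member 6 (3-4): L=1.8736, (cx,cy)=(0.2813,-0.9596)
member 7 (3-5): L=1.0085, (cx,cy)=(0.9925,0.1220)
member 8 (4-5): L=1.9786, (cx,cy)=(0.2396,0.9709)
solve A·x = −loads:
  F[0-1] = -1780.2835 N (compression)
  F[0-2] = -522.5782 N (compression)
  F[1-2] = +355.5021 N (tension)
  F[1-3] = -649.8110 N (compression)
  F[2-3] = +1059.3620 N (tension)
  F[2-4] = +308.5886 N (tension)
  F[3-4] = -1097.1242 N (compression)
  F[3-5] = +0.0000 N (tension)
  F[4-5] = -0.0000 N (compression)
  Rx@0 = +1070.1300 N
  Ry@0 = +1693.9883 N
  Ry@4 = +1052.8317 N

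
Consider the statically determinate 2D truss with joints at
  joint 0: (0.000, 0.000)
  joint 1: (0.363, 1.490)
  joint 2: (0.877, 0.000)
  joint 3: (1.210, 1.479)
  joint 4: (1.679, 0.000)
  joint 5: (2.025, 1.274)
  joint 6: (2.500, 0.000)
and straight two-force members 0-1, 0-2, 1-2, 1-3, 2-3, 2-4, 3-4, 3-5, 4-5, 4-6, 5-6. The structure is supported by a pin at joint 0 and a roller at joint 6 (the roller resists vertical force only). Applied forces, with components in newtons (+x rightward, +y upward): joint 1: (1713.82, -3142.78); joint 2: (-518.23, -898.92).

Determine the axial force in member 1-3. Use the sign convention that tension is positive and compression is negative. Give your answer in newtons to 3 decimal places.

N=7 nodes, M=11 members, R=3 reactions → 2N=14, M+R=14
member 0 (0-1): L=1.5336, (cx,cy)=(0.2367,0.9716)
member 1 (0-2): L=0.8770, (cx,cy)=(1.0000,0.0000)
member 2 (1-2): L=1.5762, (cx,cy)=(0.3261,-0.9453)
member 3 (1-3): L=0.8471, (cx,cy)=(0.9999,-0.0130)
member 4 (2-3): L=1.5160, (cx,cy)=(0.2197,0.9756)
member 5 (2-4): L=0.8020, (cx,cy)=(1.0000,0.0000)
member 6 (3-4): L=1.5516, (cx,cy)=(0.3023,-0.9532)
member 7 (3-5): L=0.8404, (cx,cy)=(0.9698,-0.2439)
member 8 (4-5): L=1.3201, (cx,cy)=(0.2621,0.9650)
member 9 (4-6): L=0.8210, (cx,cy)=(1.0000,0.0000)
member 10 (5-6): L=1.3597, (cx,cy)=(0.3493,-0.9370)
solve A·x = −loads:
  F[0-1] = -2314.3587 N (compression)
  F[0-2] = +1743.4010 N (tension)
  F[1-2] = -918.9460 N (compression)
  F[1-3] = -1962.1208 N (compression)
  F[2-3] = +1811.8794 N (tension)
  F[2-4] = +1563.9698 N (tension)
  F[3-4] = -1595.6846 N (compression)
  F[3-5] = -1115.3308 N (compression)
  F[4-5] = +1576.1381 N (tension)
  F[4-6] = +668.5455 N (tension)
  F[5-6] = -1913.6862 N (compression)
  Rx@0 = -1195.5900 N
  Ry@0 = +2248.5905 N
  Ry@6 = +1793.1095 N

-1962.121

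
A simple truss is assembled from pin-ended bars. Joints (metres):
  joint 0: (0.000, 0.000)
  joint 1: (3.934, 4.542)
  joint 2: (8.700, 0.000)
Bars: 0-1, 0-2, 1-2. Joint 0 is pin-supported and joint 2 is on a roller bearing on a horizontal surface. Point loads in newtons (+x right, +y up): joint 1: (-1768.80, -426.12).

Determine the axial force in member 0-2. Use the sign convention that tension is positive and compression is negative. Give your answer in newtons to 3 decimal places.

N=3 nodes, M=3 members, R=3 reactions → 2N=6, M+R=6
member 0 (0-1): L=6.0088, (cx,cy)=(0.6547,0.7559)
member 1 (0-2): L=8.7000, (cx,cy)=(1.0000,0.0000)
member 2 (1-2): L=6.5837, (cx,cy)=(0.7239,-0.6899)
solve A·x = −loads:
  F[0-1] = -1530.4819 N (compression)
  F[0-2] = -766.7898 N (compression)
  F[1-2] = +1059.2278 N (tension)
  Rx@0 = +1768.8000 N
  Ry@0 = +1156.8710 N
  Ry@2 = -730.7510 N

-766.790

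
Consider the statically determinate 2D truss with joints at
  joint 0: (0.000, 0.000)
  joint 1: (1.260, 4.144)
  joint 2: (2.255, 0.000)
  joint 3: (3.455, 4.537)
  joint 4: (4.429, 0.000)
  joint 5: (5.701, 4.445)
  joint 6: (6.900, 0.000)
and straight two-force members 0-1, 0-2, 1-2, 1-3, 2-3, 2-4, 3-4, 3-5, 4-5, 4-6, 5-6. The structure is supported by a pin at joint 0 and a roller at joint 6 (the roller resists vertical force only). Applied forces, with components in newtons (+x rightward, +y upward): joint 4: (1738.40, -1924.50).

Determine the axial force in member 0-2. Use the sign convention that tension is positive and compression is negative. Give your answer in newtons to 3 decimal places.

N=7 nodes, M=11 members, R=3 reactions → 2N=14, M+R=14
member 0 (0-1): L=4.3313, (cx,cy)=(0.2909,0.9568)
member 1 (0-2): L=2.2550, (cx,cy)=(1.0000,0.0000)
member 2 (1-2): L=4.2618, (cx,cy)=(0.2335,-0.9724)
member 3 (1-3): L=2.2299, (cx,cy)=(0.9843,0.1762)
member 4 (2-3): L=4.6930, (cx,cy)=(0.2557,0.9668)
member 5 (2-4): L=2.1740, (cx,cy)=(1.0000,0.0000)
member 6 (3-4): L=4.6404, (cx,cy)=(0.2099,-0.9777)
member 7 (3-5): L=2.2479, (cx,cy)=(0.9992,-0.0409)
member 8 (4-5): L=4.6234, (cx,cy)=(0.2751,0.9614)
member 9 (4-6): L=2.4710, (cx,cy)=(1.0000,0.0000)
member 10 (5-6): L=4.6039, (cx,cy)=(0.2604,-0.9655)
solve A·x = −loads:
  F[0-1] = -720.3476 N (compression)
  F[0-2] = +1947.9523 N (tension)
  F[1-2] = +642.5730 N (tension)
  F[1-3] = -365.2920 N (compression)
  F[2-3] = -646.3002 N (compression)
  F[2-4] = +2263.2326 N (tension)
  F[3-4] = +733.3333 N (tension)
  F[3-5] = -679.3263 N (compression)
  F[4-5] = +1255.9713 N (tension)
  F[4-6] = +333.2130 N (tension)
  F[5-6] = -1279.4575 N (compression)
  Rx@0 = -1738.4000 N
  Ry@0 = +689.1941 N
  Ry@6 = +1235.3059 N

1947.952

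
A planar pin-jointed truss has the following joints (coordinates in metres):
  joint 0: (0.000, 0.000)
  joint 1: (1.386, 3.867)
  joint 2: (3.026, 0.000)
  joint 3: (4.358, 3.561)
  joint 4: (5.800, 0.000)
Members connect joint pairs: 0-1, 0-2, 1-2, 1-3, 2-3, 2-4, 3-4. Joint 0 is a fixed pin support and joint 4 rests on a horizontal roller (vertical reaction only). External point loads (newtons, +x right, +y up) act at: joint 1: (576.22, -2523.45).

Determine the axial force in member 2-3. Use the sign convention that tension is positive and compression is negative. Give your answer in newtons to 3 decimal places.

N=5 nodes, M=7 members, R=3 reactions → 2N=10, M+R=10
member 0 (0-1): L=4.1079, (cx,cy)=(0.3374,0.9414)
member 1 (0-2): L=3.0260, (cx,cy)=(1.0000,0.0000)
member 2 (1-2): L=4.2004, (cx,cy)=(0.3904,-0.9206)
member 3 (1-3): L=2.9877, (cx,cy)=(0.9947,-0.1024)
member 4 (2-3): L=3.8020, (cx,cy)=(0.3503,0.9366)
member 5 (2-4): L=2.7740, (cx,cy)=(1.0000,0.0000)
member 6 (3-4): L=3.8419, (cx,cy)=(0.3753,-0.9269)
solve A·x = −loads:
  F[0-1] = -1631.9480 N (compression)
  F[0-2] = +1126.8397 N (tension)
  F[1-2] = -989.4919 N (compression)
  F[1-3] = -744.4173 N (compression)
  F[2-3] = +972.5970 N (tension)
  F[2-4] = +399.7581 N (tension)
  F[3-4] = -1065.0658 N (compression)
  Rx@0 = -576.2200 N
  Ry@0 = +1536.2527 N
  Ry@4 = +987.1973 N

972.597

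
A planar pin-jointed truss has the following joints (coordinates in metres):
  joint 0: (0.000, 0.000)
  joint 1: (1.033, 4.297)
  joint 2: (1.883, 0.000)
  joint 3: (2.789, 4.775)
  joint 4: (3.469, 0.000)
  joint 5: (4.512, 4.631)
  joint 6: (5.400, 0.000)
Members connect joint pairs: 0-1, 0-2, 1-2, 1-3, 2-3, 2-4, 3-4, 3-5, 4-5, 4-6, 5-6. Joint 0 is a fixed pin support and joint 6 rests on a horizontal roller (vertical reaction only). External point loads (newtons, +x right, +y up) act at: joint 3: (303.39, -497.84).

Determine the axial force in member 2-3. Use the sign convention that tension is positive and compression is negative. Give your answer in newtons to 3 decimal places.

N=7 nodes, M=11 members, R=3 reactions → 2N=14, M+R=14
member 0 (0-1): L=4.4194, (cx,cy)=(0.2337,0.9723)
member 1 (0-2): L=1.8830, (cx,cy)=(1.0000,0.0000)
member 2 (1-2): L=4.3803, (cx,cy)=(0.1941,-0.9810)
member 3 (1-3): L=1.8199, (cx,cy)=(0.9649,0.2627)
member 4 (2-3): L=4.8602, (cx,cy)=(0.1864,0.9825)
member 5 (2-4): L=1.5860, (cx,cy)=(1.0000,0.0000)
member 6 (3-4): L=4.8232, (cx,cy)=(0.1410,-0.9900)
member 7 (3-5): L=1.7290, (cx,cy)=(0.9965,-0.0833)
member 8 (4-5): L=4.7470, (cx,cy)=(0.2197,0.9756)
member 9 (4-6): L=1.9310, (cx,cy)=(1.0000,0.0000)
member 10 (5-6): L=4.7154, (cx,cy)=(0.1883,-0.9821)
solve A·x = −loads:
  F[0-1] = +28.3458 N (tension)
  F[0-2] = +296.7644 N (tension)
  F[1-2] = -24.9146 N (compression)
  F[1-3] = +11.8773 N (tension)
  F[2-3] = +24.8770 N (tension)
  F[2-4] = +287.2923 N (tension)
  F[3-4] = -512.5489 N (compression)
  F[3-5] = -215.7798 N (compression)
  F[4-5] = +520.1398 N (tension)
  F[4-6] = +100.7462 N (tension)
  F[5-6] = -534.9725 N (compression)
  Rx@0 = -303.3900 N
  Ry@0 = -27.5606 N
  Ry@6 = +525.4006 N

24.877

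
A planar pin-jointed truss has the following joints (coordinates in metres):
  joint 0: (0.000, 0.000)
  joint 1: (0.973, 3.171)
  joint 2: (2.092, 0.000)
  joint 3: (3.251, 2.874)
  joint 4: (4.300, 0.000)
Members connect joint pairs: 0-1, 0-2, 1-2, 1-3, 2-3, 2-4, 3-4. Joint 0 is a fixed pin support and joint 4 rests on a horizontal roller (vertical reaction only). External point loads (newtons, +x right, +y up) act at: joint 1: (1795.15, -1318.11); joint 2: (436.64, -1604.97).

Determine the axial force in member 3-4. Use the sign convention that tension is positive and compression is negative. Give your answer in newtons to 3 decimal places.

-2557.974

N=5 nodes, M=7 members, R=3 reactions → 2N=10, M+R=10
member 0 (0-1): L=3.3169, (cx,cy)=(0.2933,0.9560)
member 1 (0-2): L=2.0920, (cx,cy)=(1.0000,0.0000)
member 2 (1-2): L=3.3626, (cx,cy)=(0.3328,-0.9430)
member 3 (1-3): L=2.2973, (cx,cy)=(0.9916,-0.1293)
member 4 (2-3): L=3.0989, (cx,cy)=(0.3740,0.9274)
member 5 (2-4): L=2.2080, (cx,cy)=(1.0000,0.0000)
member 6 (3-4): L=3.0595, (cx,cy)=(0.3429,-0.9394)
solve A·x = −loads:
  F[0-1] = -544.1007 N (compression)
  F[0-2] = +2391.3988 N (tension)
  F[1-2] = -603.6872 N (compression)
  F[1-3] = -1768.7113 N (compression)
  F[2-3] = +2344.3905 N (tension)
  F[2-4] = +877.0560 N (tension)
  F[3-4] = -2557.9743 N (compression)
  Rx@0 = -2231.7900 N
  Ry@0 = +520.1640 N
  Ry@4 = +2402.9160 N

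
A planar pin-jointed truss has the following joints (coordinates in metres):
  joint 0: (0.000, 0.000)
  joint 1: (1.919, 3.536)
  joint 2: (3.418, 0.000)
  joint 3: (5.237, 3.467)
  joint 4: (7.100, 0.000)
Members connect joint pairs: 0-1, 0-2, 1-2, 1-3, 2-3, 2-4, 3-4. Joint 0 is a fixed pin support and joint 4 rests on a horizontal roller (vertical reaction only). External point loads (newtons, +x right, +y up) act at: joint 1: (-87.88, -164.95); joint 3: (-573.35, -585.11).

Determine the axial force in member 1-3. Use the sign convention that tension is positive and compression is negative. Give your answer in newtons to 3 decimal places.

-423.712

N=5 nodes, M=7 members, R=3 reactions → 2N=10, M+R=10
member 0 (0-1): L=4.0232, (cx,cy)=(0.4770,0.8789)
member 1 (0-2): L=3.4180, (cx,cy)=(1.0000,0.0000)
member 2 (1-2): L=3.8406, (cx,cy)=(0.3903,-0.9207)
member 3 (1-3): L=3.3187, (cx,cy)=(0.9998,-0.0208)
member 4 (2-3): L=3.9152, (cx,cy)=(0.4646,0.8855)
member 5 (2-4): L=3.6820, (cx,cy)=(1.0000,0.0000)
member 6 (3-4): L=3.9358, (cx,cy)=(0.4733,-0.8809)
solve A·x = −loads:
  F[0-1] = -679.9738 N (compression)
  F[0-2] = -336.8909 N (compression)
  F[1-2] = +479.5282 N (tension)
  F[1-3] = -423.7117 N (compression)
  F[2-3] = -498.5709 N (compression)
  F[2-4] = +81.9055 N (tension)
  F[3-4] = -173.0366 N (compression)
  Rx@0 = +661.2300 N
  Ry@0 = +597.6358 N
  Ry@4 = +152.4242 N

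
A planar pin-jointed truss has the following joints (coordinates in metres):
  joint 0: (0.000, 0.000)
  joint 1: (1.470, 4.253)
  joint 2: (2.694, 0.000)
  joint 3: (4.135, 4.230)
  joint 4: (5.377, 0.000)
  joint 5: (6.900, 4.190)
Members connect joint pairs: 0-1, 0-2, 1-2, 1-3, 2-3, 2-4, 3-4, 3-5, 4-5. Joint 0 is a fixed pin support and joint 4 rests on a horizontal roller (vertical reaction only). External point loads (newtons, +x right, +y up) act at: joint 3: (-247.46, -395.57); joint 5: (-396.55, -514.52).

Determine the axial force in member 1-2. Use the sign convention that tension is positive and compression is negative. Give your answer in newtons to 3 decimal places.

N=6 nodes, M=9 members, R=3 reactions → 2N=12, M+R=12
member 0 (0-1): L=4.4999, (cx,cy)=(0.3267,0.9451)
member 1 (0-2): L=2.6940, (cx,cy)=(1.0000,0.0000)
member 2 (1-2): L=4.4256, (cx,cy)=(0.2766,-0.9610)
member 3 (1-3): L=2.6651, (cx,cy)=(1.0000,-0.0086)
member 4 (2-3): L=4.4687, (cx,cy)=(0.3225,0.9466)
member 5 (2-4): L=2.6830, (cx,cy)=(1.0000,0.0000)
member 6 (3-4): L=4.4086, (cx,cy)=(0.2817,-0.9595)
member 7 (3-5): L=2.7653, (cx,cy)=(0.9999,-0.0145)
member 8 (4-5): L=4.4582, (cx,cy)=(0.3416,0.9398)
solve A·x = −loads:
  F[0-1] = -475.4004 N (compression)
  F[0-2] = -488.7084 N (compression)
  F[1-2] = +470.1184 N (tension)
  F[1-3] = -285.3333 N (compression)
  F[2-3] = -477.2760 N (compression)
  F[2-4] = -204.7828 N (compression)
  F[3-4] = +59.1598 N (tension)
  F[3-5] = -208.4557 N (compression)
  F[4-5] = -550.6637 N (compression)
  Rx@0 = +644.0100 N
  Ry@0 = +449.3183 N
  Ry@4 = +460.7717 N

470.118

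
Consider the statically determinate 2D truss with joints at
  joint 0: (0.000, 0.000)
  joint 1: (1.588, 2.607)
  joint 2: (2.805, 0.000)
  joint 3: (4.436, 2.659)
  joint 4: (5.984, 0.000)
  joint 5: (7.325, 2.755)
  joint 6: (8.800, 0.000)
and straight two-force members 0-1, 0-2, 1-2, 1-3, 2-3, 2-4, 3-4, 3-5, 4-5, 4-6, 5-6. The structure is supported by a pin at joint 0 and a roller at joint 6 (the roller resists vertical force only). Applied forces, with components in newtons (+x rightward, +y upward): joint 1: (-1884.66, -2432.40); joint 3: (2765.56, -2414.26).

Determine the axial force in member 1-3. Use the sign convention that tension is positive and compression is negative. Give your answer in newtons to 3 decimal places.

-113.577

N=7 nodes, M=11 members, R=3 reactions → 2N=14, M+R=14
member 0 (0-1): L=3.0526, (cx,cy)=(0.5202,0.8540)
member 1 (0-2): L=2.8050, (cx,cy)=(1.0000,0.0000)
member 2 (1-2): L=2.8771, (cx,cy)=(0.4230,-0.9061)
member 3 (1-3): L=2.8485, (cx,cy)=(0.9998,0.0183)
member 4 (2-3): L=3.1194, (cx,cy)=(0.5229,0.8524)
member 5 (2-4): L=3.1790, (cx,cy)=(1.0000,0.0000)
member 6 (3-4): L=3.0768, (cx,cy)=(0.5031,-0.8642)
member 7 (3-5): L=2.8906, (cx,cy)=(0.9994,0.0332)
member 8 (4-5): L=3.0640, (cx,cy)=(0.4377,0.8991)
member 9 (4-6): L=2.8160, (cx,cy)=(1.0000,0.0000)
member 10 (5-6): L=3.1250, (cx,cy)=(0.4720,-0.8816)
solve A·x = −loads:
  F[0-1] = -3411.3480 N (compression)
  F[0-2] = +2655.5416 N (tension)
  F[1-2] = +528.5488 N (tension)
  F[1-3] = -113.5765 N (compression)
  F[2-3] = -561.8541 N (compression)
  F[2-4] = +3172.8901 N (tension)
  F[3-4] = -2314.2346 N (compression)
  F[3-5] = -2009.6538 N (compression)
  F[4-5] = +2224.3395 N (tension)
  F[4-6] = +1035.0446 N (tension)
  F[5-6] = -2192.8938 N (compression)
  Rx@0 = -880.9000 N
  Ry@0 = +2913.4073 N
  Ry@6 = +1933.2527 N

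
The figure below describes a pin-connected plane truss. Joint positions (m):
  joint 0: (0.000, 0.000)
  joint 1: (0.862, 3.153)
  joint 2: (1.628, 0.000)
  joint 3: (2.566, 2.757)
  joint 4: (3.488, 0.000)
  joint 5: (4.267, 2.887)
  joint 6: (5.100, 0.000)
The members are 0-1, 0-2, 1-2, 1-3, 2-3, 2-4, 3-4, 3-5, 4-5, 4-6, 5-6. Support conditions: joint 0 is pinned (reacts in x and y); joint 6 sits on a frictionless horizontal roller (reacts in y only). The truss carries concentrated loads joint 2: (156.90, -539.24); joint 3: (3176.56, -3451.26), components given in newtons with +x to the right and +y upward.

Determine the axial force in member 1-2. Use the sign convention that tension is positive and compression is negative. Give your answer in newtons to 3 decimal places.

N=7 nodes, M=11 members, R=3 reactions → 2N=14, M+R=14
member 0 (0-1): L=3.2687, (cx,cy)=(0.2637,0.9646)
member 1 (0-2): L=1.6280, (cx,cy)=(1.0000,0.0000)
member 2 (1-2): L=3.2447, (cx,cy)=(0.2361,-0.9717)
member 3 (1-3): L=1.7494, (cx,cy)=(0.9740,-0.2264)
member 4 (2-3): L=2.9122, (cx,cy)=(0.3221,0.9467)
member 5 (2-4): L=1.8600, (cx,cy)=(1.0000,0.0000)
member 6 (3-4): L=2.9071, (cx,cy)=(0.3172,-0.9484)
member 7 (3-5): L=1.7060, (cx,cy)=(0.9971,0.0762)
member 8 (4-5): L=2.9903, (cx,cy)=(0.2605,0.9655)
member 9 (4-6): L=1.6120, (cx,cy)=(1.0000,0.0000)
member 10 (5-6): L=3.0048, (cx,cy)=(0.2772,-0.9608)
solve A·x = −loads:
  F[0-1] = -378.0813 N (compression)
  F[0-2] = +3433.1649 N (tension)
  F[1-2] = +423.0347 N (tension)
  F[1-3] = -204.8917 N (compression)
  F[2-3] = +135.3771 N (tension)
  F[2-4] = +3332.5292 N (tension)
  F[3-4] = -3989.7641 N (compression)
  F[3-5] = -2073.1783 N (compression)
  F[4-5] = +3919.1113 N (tension)
  F[4-6] = +1046.1702 N (tension)
  F[5-6] = -3773.7136 N (compression)
  Rx@0 = -3333.4600 N
  Ry@0 = +364.6977 N
  Ry@6 = +3625.8023 N

423.035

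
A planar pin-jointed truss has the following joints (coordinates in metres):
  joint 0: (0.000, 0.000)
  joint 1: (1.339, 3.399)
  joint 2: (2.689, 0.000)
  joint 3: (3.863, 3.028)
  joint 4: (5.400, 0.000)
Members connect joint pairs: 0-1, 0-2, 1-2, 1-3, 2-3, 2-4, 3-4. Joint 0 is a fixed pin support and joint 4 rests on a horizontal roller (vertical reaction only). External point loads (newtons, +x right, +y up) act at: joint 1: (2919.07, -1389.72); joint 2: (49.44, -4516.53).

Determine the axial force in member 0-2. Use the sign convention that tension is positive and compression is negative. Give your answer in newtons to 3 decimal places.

3549.647

N=5 nodes, M=7 members, R=3 reactions → 2N=10, M+R=10
member 0 (0-1): L=3.6532, (cx,cy)=(0.3665,0.9304)
member 1 (0-2): L=2.6890, (cx,cy)=(1.0000,0.0000)
member 2 (1-2): L=3.6573, (cx,cy)=(0.3691,-0.9294)
member 3 (1-3): L=2.5511, (cx,cy)=(0.9894,-0.1454)
member 4 (2-3): L=3.2476, (cx,cy)=(0.3615,0.9324)
member 5 (2-4): L=2.7110, (cx,cy)=(1.0000,0.0000)
member 6 (3-4): L=3.3958, (cx,cy)=(0.4526,-0.8917)
solve A·x = −loads:
  F[0-1] = -1585.5337 N (compression)
  F[0-2] = +3549.6470 N (tension)
  F[1-2] = +685.5796 N (tension)
  F[1-3] = -3793.6022 N (compression)
  F[2-3] = +4160.7409 N (tension)
  F[2-4] = +2249.1854 N (tension)
  F[3-4] = -4969.2146 N (compression)
  Rx@0 = -2968.5100 N
  Ry@0 = +1475.1939 N
  Ry@4 = +4431.0561 N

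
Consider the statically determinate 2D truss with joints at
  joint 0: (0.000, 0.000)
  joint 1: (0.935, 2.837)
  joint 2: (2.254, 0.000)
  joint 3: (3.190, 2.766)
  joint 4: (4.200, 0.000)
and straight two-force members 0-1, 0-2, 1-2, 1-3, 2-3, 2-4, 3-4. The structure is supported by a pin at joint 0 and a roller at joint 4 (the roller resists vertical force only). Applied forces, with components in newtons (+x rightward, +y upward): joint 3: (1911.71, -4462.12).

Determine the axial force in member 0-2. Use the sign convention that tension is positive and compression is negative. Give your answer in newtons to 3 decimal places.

N=5 nodes, M=7 members, R=3 reactions → 2N=10, M+R=10
member 0 (0-1): L=2.9871, (cx,cy)=(0.3130,0.9497)
member 1 (0-2): L=2.2540, (cx,cy)=(1.0000,0.0000)
member 2 (1-2): L=3.1286, (cx,cy)=(0.4216,-0.9068)
member 3 (1-3): L=2.2561, (cx,cy)=(0.9995,-0.0315)
member 4 (2-3): L=2.9201, (cx,cy)=(0.3205,0.9472)
member 5 (2-4): L=1.9460, (cx,cy)=(1.0000,0.0000)
member 6 (3-4): L=2.9446, (cx,cy)=(0.3430,-0.9393)
solve A·x = −loads:
  F[0-1] = +195.8033 N (tension)
  F[0-2] = +1850.4212 N (tension)
  F[1-2] = -210.2866 N (compression)
  F[1-3] = +150.0179 N (tension)
  F[2-3] = +201.3070 N (tension)
  F[2-4] = +1697.2396 N (tension)
  F[3-4] = -4948.2630 N (compression)
  Rx@0 = -1911.7100 N
  Ry@0 = -185.9640 N
  Ry@4 = +4648.0840 N

1850.421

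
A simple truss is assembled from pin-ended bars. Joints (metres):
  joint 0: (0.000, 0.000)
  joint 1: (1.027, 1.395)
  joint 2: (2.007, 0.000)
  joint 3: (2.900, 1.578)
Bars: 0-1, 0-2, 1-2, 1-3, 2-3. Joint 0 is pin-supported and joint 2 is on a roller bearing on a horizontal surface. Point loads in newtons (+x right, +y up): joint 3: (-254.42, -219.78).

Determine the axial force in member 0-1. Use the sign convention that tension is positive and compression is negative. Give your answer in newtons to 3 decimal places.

N=4 nodes, M=5 members, R=3 reactions → 2N=8, M+R=8
member 0 (0-1): L=1.7323, (cx,cy)=(0.5929,0.8053)
member 1 (0-2): L=2.0070, (cx,cy)=(1.0000,0.0000)
member 2 (1-2): L=1.7048, (cx,cy)=(0.5748,-0.8183)
member 3 (1-3): L=1.8819, (cx,cy)=(0.9953,0.0972)
member 4 (2-3): L=1.8132, (cx,cy)=(0.4925,0.8703)
solve A·x = −loads:
  F[0-1] = -126.9681 N (compression)
  F[0-2] = -179.1451 N (compression)
  F[1-2] = +108.5199 N (tension)
  F[1-3] = -138.3118 N (compression)
  F[2-3] = -237.0780 N (compression)
  Rx@0 = +254.4200 N
  Ry@0 = +102.2477 N
  Ry@2 = +117.5323 N

-126.968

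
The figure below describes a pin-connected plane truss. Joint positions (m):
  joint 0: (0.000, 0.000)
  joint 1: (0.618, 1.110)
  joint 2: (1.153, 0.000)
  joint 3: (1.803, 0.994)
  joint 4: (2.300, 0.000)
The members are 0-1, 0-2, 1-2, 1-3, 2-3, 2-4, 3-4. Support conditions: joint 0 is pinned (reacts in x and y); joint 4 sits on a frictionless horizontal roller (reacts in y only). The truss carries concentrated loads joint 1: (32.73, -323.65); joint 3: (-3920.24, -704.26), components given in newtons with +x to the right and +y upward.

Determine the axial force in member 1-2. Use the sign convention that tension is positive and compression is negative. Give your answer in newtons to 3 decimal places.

N=5 nodes, M=7 members, R=3 reactions → 2N=10, M+R=10
member 0 (0-1): L=1.2704, (cx,cy)=(0.4864,0.8737)
member 1 (0-2): L=1.1530, (cx,cy)=(1.0000,0.0000)
member 2 (1-2): L=1.2322, (cx,cy)=(0.4342,-0.9008)
member 3 (1-3): L=1.1907, (cx,cy)=(0.9952,-0.0974)
member 4 (2-3): L=1.1877, (cx,cy)=(0.5473,0.8369)
member 5 (2-4): L=1.1470, (cx,cy)=(1.0000,0.0000)
member 6 (3-4): L=1.1113, (cx,cy)=(0.4472,-0.8944)
solve A·x = −loads:
  F[0-1] = -2366.1106 N (compression)
  F[0-2] = -2736.5280 N (compression)
  F[1-2] = +2166.4586 N (tension)
  F[1-3] = -2134.5024 N (compression)
  F[2-3] = -2331.8290 N (compression)
  F[2-4] = -519.6939 N (compression)
  F[3-4] = +1162.0708 N (tension)
  Rx@0 = +3887.5100 N
  Ry@0 = +2067.2977 N
  Ry@4 = -1039.3877 N

2166.459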